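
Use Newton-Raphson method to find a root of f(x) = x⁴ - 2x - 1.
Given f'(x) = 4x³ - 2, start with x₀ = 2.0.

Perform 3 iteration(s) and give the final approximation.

f(x) = x⁴ - 2x - 1
f'(x) = 4x³ - 2
x₀ = 2.0

Newton-Raphson formula: x_{n+1} = x_n - f(x_n)/f'(x_n)

Iteration 1:
  f(2.000000) = 11.000000
  f'(2.000000) = 30.000000
  x_1 = 2.000000 - 11.000000/30.000000 = 1.633333
Iteration 2:
  f(1.633333) = 2.850372
  f'(1.633333) = 15.429481
  x_2 = 1.633333 - 2.850372/15.429481 = 1.448598
Iteration 3:
  f(1.448598) = 0.506238
  f'(1.448598) = 10.159160
  x_3 = 1.448598 - 0.506238/10.159160 = 1.398767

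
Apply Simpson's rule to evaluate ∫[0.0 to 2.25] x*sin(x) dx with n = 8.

f(x) = x*sin(x)
a = 0.0, b = 2.25, n = 8
h = (b - a)/n = 0.281250

Simpson's rule: (h/3)[f(x₀) + 4f(x₁) + 2f(x₂) + ... + f(xₙ)]

x_0 = 0.0000, f(x_0) = 0.000000, coefficient = 1
x_1 = 0.2812, f(x_1) = 0.078063, coefficient = 4
x_2 = 0.5625, f(x_2) = 0.299983, coefficient = 2
x_3 = 0.8438, f(x_3) = 0.630400, coefficient = 4
x_4 = 1.1250, f(x_4) = 1.015051, coefficient = 2
x_5 = 1.4062, f(x_5) = 1.387255, coefficient = 4
x_6 = 1.6875, f(x_6) = 1.676021, coefficient = 2
x_7 = 1.9688, f(x_7) = 1.814904, coefficient = 4
x_8 = 2.2500, f(x_8) = 1.750665, coefficient = 1

I ≈ (0.281250/3) × 23.375264 = 2.191431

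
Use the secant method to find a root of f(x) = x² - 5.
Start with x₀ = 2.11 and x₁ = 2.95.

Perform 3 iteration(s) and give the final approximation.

f(x) = x² - 5
x₀ = 2.11, x₁ = 2.95

Secant formula: x_{n+1} = x_n - f(x_n)(x_n - x_{n-1})/(f(x_n) - f(x_{n-1}))

Iteration 1:
  f(2.110000) = -0.547900
  f(2.950000) = 3.702500
  x_2 = 2.950000 - 3.702500×(2.950000 - 2.110000)/(3.702500 - (-0.547900))
       = 2.218281
Iteration 2:
  f(2.950000) = 3.702500
  f(2.218281) = -0.079231
  x_3 = 2.218281 - (-0.079231)×(2.218281 - 2.950000)/(-0.079231 - 3.702500)
       = 2.233611
Iteration 3:
  f(2.218281) = -0.079231
  f(2.233611) = -0.010982
  x_4 = 2.233611 - (-0.010982)×(2.233611 - 2.218281)/(-0.010982 - (-0.079231))
       = 2.236078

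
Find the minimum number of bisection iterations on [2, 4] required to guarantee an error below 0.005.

We need (b-a)/2^n ≤ 0.005
(4 - 2)/2^n ≤ 0.005
2/2^n ≤ 0.005
2^n ≥ 400
n ≥ log₂(400) = 8.64
n ≥ 9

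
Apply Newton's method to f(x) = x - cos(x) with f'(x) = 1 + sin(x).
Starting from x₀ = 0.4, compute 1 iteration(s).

f(x) = x - cos(x)
f'(x) = 1 + sin(x)
x₀ = 0.4

Newton-Raphson formula: x_{n+1} = x_n - f(x_n)/f'(x_n)

Iteration 1:
  f(0.400000) = -0.521061
  f'(0.400000) = 1.389418
  x_1 = 0.400000 - (-0.521061)/1.389418 = 0.775021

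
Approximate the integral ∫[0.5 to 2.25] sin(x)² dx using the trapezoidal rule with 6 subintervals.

f(x) = sin(x)²
a = 0.5, b = 2.25, n = 6
h = (b - a)/n = 0.291667

Trapezoidal rule: (h/2)[f(x₀) + 2f(x₁) + 2f(x₂) + ... + f(xₙ)]

x_0 = 0.5000, f(x_0) = 0.229849, coefficient = 1
x_1 = 0.7917, f(x_1) = 0.506268, coefficient = 2
x_2 = 1.0833, f(x_2) = 0.780615, coefficient = 2
x_3 = 1.3750, f(x_3) = 0.962151, coefficient = 2
x_4 = 1.6667, f(x_4) = 0.990837, coefficient = 2
x_5 = 1.9583, f(x_5) = 0.857185, coefficient = 2
x_6 = 2.2500, f(x_6) = 0.605398, coefficient = 1

I ≈ (0.291667/2) × 9.029358 = 1.316781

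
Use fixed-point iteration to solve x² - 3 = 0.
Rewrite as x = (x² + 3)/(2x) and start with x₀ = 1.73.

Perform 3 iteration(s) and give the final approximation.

Equation: x² - 3 = 0
Fixed-point form: x = (x² + 3)/(2x)
x₀ = 1.73

x_1 = g(1.730000) = 1.732052
x_2 = g(1.732052) = 1.732051
x_3 = g(1.732051) = 1.732051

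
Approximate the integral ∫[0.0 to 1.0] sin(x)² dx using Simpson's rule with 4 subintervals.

f(x) = sin(x)²
a = 0.0, b = 1.0, n = 4
h = (b - a)/n = 0.250000

Simpson's rule: (h/3)[f(x₀) + 4f(x₁) + 2f(x₂) + ... + f(xₙ)]

x_0 = 0.0000, f(x_0) = 0.000000, coefficient = 1
x_1 = 0.2500, f(x_1) = 0.061209, coefficient = 4
x_2 = 0.5000, f(x_2) = 0.229849, coefficient = 2
x_3 = 0.7500, f(x_3) = 0.464631, coefficient = 4
x_4 = 1.0000, f(x_4) = 0.708073, coefficient = 1

I ≈ (0.250000/3) × 3.271132 = 0.272594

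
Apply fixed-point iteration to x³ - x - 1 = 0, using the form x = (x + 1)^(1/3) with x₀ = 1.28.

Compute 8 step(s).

Equation: x³ - x - 1 = 0
Fixed-point form: x = (x + 1)^(1/3)
x₀ = 1.28

x_1 = g(1.280000) = 1.316169
x_2 = g(1.316169) = 1.323092
x_3 = g(1.323092) = 1.324409
x_4 = g(1.324409) = 1.324659
x_5 = g(1.324659) = 1.324707
x_6 = g(1.324707) = 1.324716
x_7 = g(1.324716) = 1.324718
x_8 = g(1.324718) = 1.324718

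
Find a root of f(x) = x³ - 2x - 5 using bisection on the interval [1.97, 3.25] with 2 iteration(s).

f(x) = x³ - 2x - 5
Initial interval: [1.97, 3.25]

Iteration 1:
  c_1 = (1.970000 + 3.250000)/2 = 2.610000
  f(c_1) = f(2.610000) = 7.559581
  f(a) × f(c) < 0, new interval: [1.970000, 2.610000]
Iteration 2:
  c_2 = (1.970000 + 2.610000)/2 = 2.290000
  f(c_2) = f(2.290000) = 2.428989
  f(a) × f(c) < 0, new interval: [1.970000, 2.290000]

After 2 iteration(s), the approximation is c_2 = 2.290000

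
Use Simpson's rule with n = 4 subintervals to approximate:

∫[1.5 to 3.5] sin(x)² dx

f(x) = sin(x)²
a = 1.5, b = 3.5, n = 4
h = (b - a)/n = 0.500000

Simpson's rule: (h/3)[f(x₀) + 4f(x₁) + 2f(x₂) + ... + f(xₙ)]

x_0 = 1.5000, f(x_0) = 0.994996, coefficient = 1
x_1 = 2.0000, f(x_1) = 0.826822, coefficient = 4
x_2 = 2.5000, f(x_2) = 0.358169, coefficient = 2
x_3 = 3.0000, f(x_3) = 0.019915, coefficient = 4
x_4 = 3.5000, f(x_4) = 0.123049, coefficient = 1

I ≈ (0.500000/3) × 5.221330 = 0.870222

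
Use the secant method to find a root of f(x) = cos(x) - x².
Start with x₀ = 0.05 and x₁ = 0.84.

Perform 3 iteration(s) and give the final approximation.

f(x) = cos(x) - x²
x₀ = 0.05, x₁ = 0.84

Secant formula: x_{n+1} = x_n - f(x_n)(x_n - x_{n-1})/(f(x_n) - f(x_{n-1}))

Iteration 1:
  f(0.050000) = 0.996250
  f(0.840000) = -0.038137
  x_2 = 0.840000 - (-0.038137)×(0.840000 - 0.050000)/(-0.038137 - 0.996250)
       = 0.810873
Iteration 2:
  f(0.840000) = -0.038137
  f(0.810873) = 0.031350
  x_3 = 0.810873 - 0.031350×(0.810873 - 0.840000)/(0.031350 - (-0.038137))
       = 0.824014
Iteration 3:
  f(0.810873) = 0.031350
  f(0.824014) = 0.000281
  x_4 = 0.824014 - 0.000281×(0.824014 - 0.810873)/(0.000281 - 0.031350)
       = 0.824133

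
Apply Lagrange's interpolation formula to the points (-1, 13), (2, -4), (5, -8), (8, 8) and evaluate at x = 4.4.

Lagrange interpolation formula:
P(x) = Σ yᵢ × Lᵢ(x)
where Lᵢ(x) = Π_{j≠i} (x - xⱼ)/(xᵢ - xⱼ)

L_0(4.4) = (4.4 - 2)/(-1 - 2) × (4.4 - 5)/(-1 - 5) × (4.4 - 8)/(-1 - 8) = -0.032000
L_1(4.4) = (4.4 - (-1))/(2 - (-1)) × (4.4 - 5)/(2 - 5) × (4.4 - 8)/(2 - 8) = 0.216000
L_2(4.4) = (4.4 - (-1))/(5 - (-1)) × (4.4 - 2)/(5 - 2) × (4.4 - 8)/(5 - 8) = 0.864000
L_3(4.4) = (4.4 - (-1))/(8 - (-1)) × (4.4 - 2)/(8 - 2) × (4.4 - 5)/(8 - 5) = -0.048000

P(4.4) = 13×L_0(4.4) + (-4)×L_1(4.4) + (-8)×L_2(4.4) + 8×L_3(4.4)
P(4.4) = -8.576000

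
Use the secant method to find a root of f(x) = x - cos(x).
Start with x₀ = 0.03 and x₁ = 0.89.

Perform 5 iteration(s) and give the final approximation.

f(x) = x - cos(x)
x₀ = 0.03, x₁ = 0.89

Secant formula: x_{n+1} = x_n - f(x_n)(x_n - x_{n-1})/(f(x_n) - f(x_{n-1}))

Iteration 1:
  f(0.030000) = -0.969550
  f(0.890000) = 0.260588
  x_2 = 0.890000 - 0.260588×(0.890000 - 0.030000)/(0.260588 - (-0.969550))
       = 0.707821
Iteration 2:
  f(0.890000) = 0.260588
  f(0.707821) = -0.051960
  x_3 = 0.707821 - (-0.051960)×(0.707821 - 0.890000)/(-0.051960 - 0.260588)
       = 0.738107
Iteration 3:
  f(0.707821) = -0.051960
  f(0.738107) = -0.001636
  x_4 = 0.738107 - (-0.001636)×(0.738107 - 0.707821)/(-0.001636 - (-0.051960))
       = 0.739092
Iteration 4:
  f(0.738107) = -0.001636
  f(0.739092) = 0.000011
  x_5 = 0.739092 - 0.000011×(0.739092 - 0.738107)/(0.000011 - (-0.001636))
       = 0.739085
Iteration 5:
  f(0.739092) = 0.000011
  f(0.739085) = 0.000000
  x_6 = 0.739085 - 0.000000×(0.739085 - 0.739092)/(0.000000 - 0.000011)
       = 0.739085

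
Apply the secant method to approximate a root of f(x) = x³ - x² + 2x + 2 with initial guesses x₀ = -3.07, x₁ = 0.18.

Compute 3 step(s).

f(x) = x³ - x² + 2x + 2
x₀ = -3.07, x₁ = 0.18

Secant formula: x_{n+1} = x_n - f(x_n)(x_n - x_{n-1})/(f(x_n) - f(x_{n-1}))

Iteration 1:
  f(-3.070000) = -42.499343
  f(0.180000) = 2.333432
  x_2 = 0.180000 - 2.333432×(0.180000 - (-3.070000))/(2.333432 - (-42.499343))
       = 0.010846
Iteration 2:
  f(0.180000) = 2.333432
  f(0.010846) = 2.021575
  x_3 = 0.010846 - 2.021575×(0.010846 - 0.180000)/(2.021575 - 2.333432)
       = -1.085677
Iteration 3:
  f(0.010846) = 2.021575
  f(-1.085677) = -2.629727
  x_4 = -1.085677 - (-2.629727)×(-1.085677 - 0.010846)/(-2.629727 - 2.021575)
       = -0.465731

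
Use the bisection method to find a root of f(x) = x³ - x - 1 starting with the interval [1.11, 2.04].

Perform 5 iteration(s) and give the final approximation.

f(x) = x³ - x - 1
Initial interval: [1.11, 2.04]

Iteration 1:
  c_1 = (1.110000 + 2.040000)/2 = 1.575000
  f(c_1) = f(1.575000) = 1.331984
  f(a) × f(c) < 0, new interval: [1.110000, 1.575000]
Iteration 2:
  c_2 = (1.110000 + 1.575000)/2 = 1.342500
  f(c_2) = f(1.342500) = 0.077096
  f(a) × f(c) < 0, new interval: [1.110000, 1.342500]
Iteration 3:
  c_3 = (1.110000 + 1.342500)/2 = 1.226250
  f(c_3) = f(1.226250) = -0.382351
  f(a) × f(c) ≥ 0, new interval: [1.226250, 1.342500]
Iteration 4:
  c_4 = (1.226250 + 1.342500)/2 = 1.284375
  f(c_4) = f(1.284375) = -0.165645
  f(a) × f(c) ≥ 0, new interval: [1.284375, 1.342500]
Iteration 5:
  c_5 = (1.284375 + 1.342500)/2 = 1.313438
  f(c_5) = f(1.313438) = -0.047603
  f(a) × f(c) ≥ 0, new interval: [1.313438, 1.342500]

After 5 iteration(s), the approximation is c_5 = 1.313438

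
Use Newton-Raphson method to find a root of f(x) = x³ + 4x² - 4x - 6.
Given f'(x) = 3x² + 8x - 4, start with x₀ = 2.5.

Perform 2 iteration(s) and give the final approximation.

f(x) = x³ + 4x² - 4x - 6
f'(x) = 3x² + 8x - 4
x₀ = 2.5

Newton-Raphson formula: x_{n+1} = x_n - f(x_n)/f'(x_n)

Iteration 1:
  f(2.500000) = 24.625000
  f'(2.500000) = 34.750000
  x_1 = 2.500000 - 24.625000/34.750000 = 1.791367
Iteration 2:
  f(1.791367) = 5.419002
  f'(1.791367) = 19.957921
  x_2 = 1.791367 - 5.419002/19.957921 = 1.519846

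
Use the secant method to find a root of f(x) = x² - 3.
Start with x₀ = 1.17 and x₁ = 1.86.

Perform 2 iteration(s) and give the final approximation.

f(x) = x² - 3
x₀ = 1.17, x₁ = 1.86

Secant formula: x_{n+1} = x_n - f(x_n)(x_n - x_{n-1})/(f(x_n) - f(x_{n-1}))

Iteration 1:
  f(1.170000) = -1.631100
  f(1.860000) = 0.459600
  x_2 = 1.860000 - 0.459600×(1.860000 - 1.170000)/(0.459600 - (-1.631100))
       = 1.708317
Iteration 2:
  f(1.860000) = 0.459600
  f(1.708317) = -0.081654
  x_3 = 1.708317 - (-0.081654)×(1.708317 - 1.860000)/(-0.081654 - 0.459600)
       = 1.731200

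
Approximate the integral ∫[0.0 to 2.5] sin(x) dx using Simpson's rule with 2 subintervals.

f(x) = sin(x)
a = 0.0, b = 2.5, n = 2
h = (b - a)/n = 1.250000

Simpson's rule: (h/3)[f(x₀) + 4f(x₁) + 2f(x₂) + ... + f(xₙ)]

x_0 = 0.0000, f(x_0) = 0.000000, coefficient = 1
x_1 = 1.2500, f(x_1) = 0.948985, coefficient = 4
x_2 = 2.5000, f(x_2) = 0.598472, coefficient = 1

I ≈ (1.250000/3) × 4.394411 = 1.831004
Exact value: 1.801144
Error: 0.029861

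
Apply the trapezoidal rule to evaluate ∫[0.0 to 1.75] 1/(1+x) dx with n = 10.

f(x) = 1/(1+x)
a = 0.0, b = 1.75, n = 10
h = (b - a)/n = 0.175000

Trapezoidal rule: (h/2)[f(x₀) + 2f(x₁) + 2f(x₂) + ... + f(xₙ)]

x_0 = 0.0000, f(x_0) = 1.000000, coefficient = 1
x_1 = 0.1750, f(x_1) = 0.851064, coefficient = 2
x_2 = 0.3500, f(x_2) = 0.740741, coefficient = 2
x_3 = 0.5250, f(x_3) = 0.655738, coefficient = 2
x_4 = 0.7000, f(x_4) = 0.588235, coefficient = 2
x_5 = 0.8750, f(x_5) = 0.533333, coefficient = 2
x_6 = 1.0500, f(x_6) = 0.487805, coefficient = 2
x_7 = 1.2250, f(x_7) = 0.449438, coefficient = 2
x_8 = 1.4000, f(x_8) = 0.416667, coefficient = 2
x_9 = 1.5750, f(x_9) = 0.388350, coefficient = 2
x_10 = 1.7500, f(x_10) = 0.363636, coefficient = 1

I ≈ (0.175000/2) × 11.586377 = 1.013808
Exact value: 1.011601
Error: 0.002207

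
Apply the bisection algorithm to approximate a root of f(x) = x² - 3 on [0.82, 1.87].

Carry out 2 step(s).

f(x) = x² - 3
Initial interval: [0.82, 1.87]

Iteration 1:
  c_1 = (0.820000 + 1.870000)/2 = 1.345000
  f(c_1) = f(1.345000) = -1.190975
  f(a) × f(c) ≥ 0, new interval: [1.345000, 1.870000]
Iteration 2:
  c_2 = (1.345000 + 1.870000)/2 = 1.607500
  f(c_2) = f(1.607500) = -0.415944
  f(a) × f(c) ≥ 0, new interval: [1.607500, 1.870000]

After 2 iteration(s), the approximation is c_2 = 1.607500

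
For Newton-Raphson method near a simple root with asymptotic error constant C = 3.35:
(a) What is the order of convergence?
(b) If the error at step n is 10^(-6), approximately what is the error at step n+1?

(a) Newton-Raphson has quadratic (order 2) convergence near simple roots.
    This means |e_{n+1}| ≈ C|e_n|².

(b) With |e_n| = 10^(-6) and C = 3.35:
    |e_{n+1}| ≈ 3.35 × (10^(-6))² = 3.35 × 10^(-12)

(a) 2 (quadratic); (b) |e_{n+1}| ≈ 3.350e-12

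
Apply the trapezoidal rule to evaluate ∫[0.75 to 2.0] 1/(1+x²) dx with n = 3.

f(x) = 1/(1+x²)
a = 0.75, b = 2.0, n = 3
h = (b - a)/n = 0.416667

Trapezoidal rule: (h/2)[f(x₀) + 2f(x₁) + 2f(x₂) + ... + f(xₙ)]

x_0 = 0.7500, f(x_0) = 0.640000, coefficient = 1
x_1 = 1.1667, f(x_1) = 0.423529, coefficient = 2
x_2 = 1.5833, f(x_2) = 0.285149, coefficient = 2
x_3 = 2.0000, f(x_3) = 0.200000, coefficient = 1

I ≈ (0.416667/2) × 2.257356 = 0.470282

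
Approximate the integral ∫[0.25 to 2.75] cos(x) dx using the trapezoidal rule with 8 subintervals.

f(x) = cos(x)
a = 0.25, b = 2.75, n = 8
h = (b - a)/n = 0.312500

Trapezoidal rule: (h/2)[f(x₀) + 2f(x₁) + 2f(x₂) + ... + f(xₙ)]

x_0 = 0.2500, f(x_0) = 0.968912, coefficient = 1
x_1 = 0.5625, f(x_1) = 0.845924, coefficient = 2
x_2 = 0.8750, f(x_2) = 0.640997, coefficient = 2
x_3 = 1.1875, f(x_3) = 0.373980, coefficient = 2
x_4 = 1.5000, f(x_4) = 0.070737, coefficient = 2
x_5 = 1.8125, f(x_5) = -0.239357, coefficient = 2
x_6 = 2.1250, f(x_6) = -0.526266, coefficient = 2
x_7 = 2.4375, f(x_7) = -0.762199, coefficient = 2
x_8 = 2.7500, f(x_8) = -0.924302, coefficient = 1

I ≈ (0.312500/2) × 0.852241 = 0.133163
Exact value: 0.134257
Error: 0.001094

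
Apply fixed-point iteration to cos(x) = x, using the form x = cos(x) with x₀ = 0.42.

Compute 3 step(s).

Equation: cos(x) = x
Fixed-point form: x = cos(x)
x₀ = 0.42

x_1 = g(0.420000) = 0.913089
x_2 = g(0.913089) = 0.611304
x_3 = g(0.611304) = 0.818900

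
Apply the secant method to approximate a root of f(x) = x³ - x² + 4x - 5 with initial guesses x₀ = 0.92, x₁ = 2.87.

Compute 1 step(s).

f(x) = x³ - x² + 4x - 5
x₀ = 0.92, x₁ = 2.87

Secant formula: x_{n+1} = x_n - f(x_n)(x_n - x_{n-1})/(f(x_n) - f(x_{n-1}))

Iteration 1:
  f(0.920000) = -1.387712
  f(2.870000) = 21.883003
  x_2 = 2.870000 - 21.883003×(2.870000 - 0.920000)/(21.883003 - (-1.387712))
       = 1.036285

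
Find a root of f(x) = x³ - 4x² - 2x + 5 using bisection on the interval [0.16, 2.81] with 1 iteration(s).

f(x) = x³ - 4x² - 2x + 5
Initial interval: [0.16, 2.81]

Iteration 1:
  c_1 = (0.160000 + 2.810000)/2 = 1.485000
  f(c_1) = f(1.485000) = -3.516141
  f(a) × f(c) < 0, new interval: [0.160000, 1.485000]

After 1 iteration(s), the approximation is c_1 = 1.485000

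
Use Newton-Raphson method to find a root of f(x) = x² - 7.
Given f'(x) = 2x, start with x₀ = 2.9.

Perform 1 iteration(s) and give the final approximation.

f(x) = x² - 7
f'(x) = 2x
x₀ = 2.9

Newton-Raphson formula: x_{n+1} = x_n - f(x_n)/f'(x_n)

Iteration 1:
  f(2.900000) = 1.410000
  f'(2.900000) = 5.800000
  x_1 = 2.900000 - 1.410000/5.800000 = 2.656897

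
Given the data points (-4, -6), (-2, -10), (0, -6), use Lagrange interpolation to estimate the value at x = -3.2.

Lagrange interpolation formula:
P(x) = Σ yᵢ × Lᵢ(x)
where Lᵢ(x) = Π_{j≠i} (x - xⱼ)/(xᵢ - xⱼ)

L_0(-3.2) = (-3.2 - (-2))/(-4 - (-2)) × (-3.2 - 0)/(-4 - 0) = 0.480000
L_1(-3.2) = (-3.2 - (-4))/(-2 - (-4)) × (-3.2 - 0)/(-2 - 0) = 0.640000
L_2(-3.2) = (-3.2 - (-4))/(0 - (-4)) × (-3.2 - (-2))/(0 - (-2)) = -0.120000

P(-3.2) = (-6)×L_0(-3.2) + (-10)×L_1(-3.2) + (-6)×L_2(-3.2)
P(-3.2) = -8.560000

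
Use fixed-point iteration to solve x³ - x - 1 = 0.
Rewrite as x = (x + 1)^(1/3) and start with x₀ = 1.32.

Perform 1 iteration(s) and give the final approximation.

Equation: x³ - x - 1 = 0
Fixed-point form: x = (x + 1)^(1/3)
x₀ = 1.32

x_1 = g(1.320000) = 1.323821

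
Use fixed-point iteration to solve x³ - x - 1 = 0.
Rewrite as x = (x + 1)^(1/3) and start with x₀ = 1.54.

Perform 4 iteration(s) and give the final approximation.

Equation: x³ - x - 1 = 0
Fixed-point form: x = (x + 1)^(1/3)
x₀ = 1.54

x_1 = g(1.540000) = 1.364409
x_2 = g(1.364409) = 1.332215
x_3 = g(1.332215) = 1.326140
x_4 = g(1.326140) = 1.324988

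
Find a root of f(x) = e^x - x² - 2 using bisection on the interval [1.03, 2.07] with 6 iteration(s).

f(x) = e^x - x² - 2
Initial interval: [1.03, 2.07]

Iteration 1:
  c_1 = (1.030000 + 2.070000)/2 = 1.550000
  f(c_1) = f(1.550000) = 0.308970
  f(a) × f(c) < 0, new interval: [1.030000, 1.550000]
Iteration 2:
  c_2 = (1.030000 + 1.550000)/2 = 1.290000
  f(c_2) = f(1.290000) = -0.031313
  f(a) × f(c) ≥ 0, new interval: [1.290000, 1.550000]
Iteration 3:
  c_3 = (1.290000 + 1.550000)/2 = 1.420000
  f(c_3) = f(1.420000) = 0.120720
  f(a) × f(c) < 0, new interval: [1.290000, 1.420000]
Iteration 4:
  c_4 = (1.290000 + 1.420000)/2 = 1.355000
  f(c_4) = f(1.355000) = 0.040736
  f(a) × f(c) < 0, new interval: [1.290000, 1.355000]
Iteration 5:
  c_5 = (1.290000 + 1.355000)/2 = 1.322500
  f(c_5) = f(1.322500) = 0.003785
  f(a) × f(c) < 0, new interval: [1.290000, 1.322500]
Iteration 6:
  c_6 = (1.290000 + 1.322500)/2 = 1.306250
  f(c_6) = f(1.306250) = -0.013987
  f(a) × f(c) ≥ 0, new interval: [1.306250, 1.322500]

After 6 iteration(s), the approximation is c_6 = 1.306250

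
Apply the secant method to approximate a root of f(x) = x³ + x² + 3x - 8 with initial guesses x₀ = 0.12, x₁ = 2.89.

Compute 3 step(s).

f(x) = x³ + x² + 3x - 8
x₀ = 0.12, x₁ = 2.89

Secant formula: x_{n+1} = x_n - f(x_n)(x_n - x_{n-1})/(f(x_n) - f(x_{n-1}))

Iteration 1:
  f(0.120000) = -7.623872
  f(2.890000) = 33.159669
  x_2 = 2.890000 - 33.159669×(2.890000 - 0.120000)/(33.159669 - (-7.623872))
       = 0.637810
Iteration 2:
  f(2.890000) = 33.159669
  f(0.637810) = -5.420306
  x_3 = 0.637810 - (-5.420306)×(0.637810 - 2.890000)/(-5.420306 - 33.159669)
       = 0.954232
Iteration 3:
  f(0.637810) = -5.420306
  f(0.954232) = -3.357860
  x_4 = 0.954232 - (-3.357860)×(0.954232 - 0.637810)/(-3.357860 - (-5.420306))
       = 1.469398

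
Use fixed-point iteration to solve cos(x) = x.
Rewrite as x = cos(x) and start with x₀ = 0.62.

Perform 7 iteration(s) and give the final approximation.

Equation: cos(x) = x
Fixed-point form: x = cos(x)
x₀ = 0.62

x_1 = g(0.620000) = 0.813878
x_2 = g(0.813878) = 0.686684
x_3 = g(0.686684) = 0.773352
x_4 = g(0.773352) = 0.715573
x_5 = g(0.715573) = 0.754718
x_6 = g(0.754718) = 0.728465
x_7 = g(0.728465) = 0.746197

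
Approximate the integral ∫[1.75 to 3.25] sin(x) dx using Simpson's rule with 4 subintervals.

f(x) = sin(x)
a = 1.75, b = 3.25, n = 4
h = (b - a)/n = 0.375000

Simpson's rule: (h/3)[f(x₀) + 4f(x₁) + 2f(x₂) + ... + f(xₙ)]

x_0 = 1.7500, f(x_0) = 0.983986, coefficient = 1
x_1 = 2.1250, f(x_1) = 0.850320, coefficient = 4
x_2 = 2.5000, f(x_2) = 0.598472, coefficient = 2
x_3 = 2.8750, f(x_3) = 0.263446, coefficient = 4
x_4 = 3.2500, f(x_4) = -0.108195, coefficient = 1

I ≈ (0.375000/3) × 6.527798 = 0.815975
Exact value: 0.815884
Error: 0.000091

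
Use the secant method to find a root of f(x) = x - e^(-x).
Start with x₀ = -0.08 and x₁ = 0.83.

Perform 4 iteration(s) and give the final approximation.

f(x) = x - e^(-x)
x₀ = -0.08, x₁ = 0.83

Secant formula: x_{n+1} = x_n - f(x_n)(x_n - x_{n-1})/(f(x_n) - f(x_{n-1}))

Iteration 1:
  f(-0.080000) = -1.163287
  f(0.830000) = 0.393951
  x_2 = 0.830000 - 0.393951×(0.830000 - (-0.080000))/(0.393951 - (-1.163287))
       = 0.599788
Iteration 2:
  f(0.830000) = 0.393951
  f(0.599788) = 0.050860
  x_3 = 0.599788 - 0.050860×(0.599788 - 0.830000)/(0.050860 - 0.393951)
       = 0.565661
Iteration 3:
  f(0.599788) = 0.050860
  f(0.565661) = -0.002323
  x_4 = 0.565661 - (-0.002323)×(0.565661 - 0.599788)/(-0.002323 - 0.050860)
       = 0.567152
Iteration 4:
  f(0.565661) = -0.002323
  f(0.567152) = 0.000014
  x_5 = 0.567152 - 0.000014×(0.567152 - 0.565661)/(0.000014 - (-0.002323))
       = 0.567143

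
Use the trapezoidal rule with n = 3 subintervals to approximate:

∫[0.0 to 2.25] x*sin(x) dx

f(x) = x*sin(x)
a = 0.0, b = 2.25, n = 3
h = (b - a)/n = 0.750000

Trapezoidal rule: (h/2)[f(x₀) + 2f(x₁) + 2f(x₂) + ... + f(xₙ)]

x_0 = 0.0000, f(x_0) = 0.000000, coefficient = 1
x_1 = 0.7500, f(x_1) = 0.511229, coefficient = 2
x_2 = 1.5000, f(x_2) = 1.496242, coefficient = 2
x_3 = 2.2500, f(x_3) = 1.750665, coefficient = 1

I ≈ (0.750000/2) × 5.765608 = 2.162103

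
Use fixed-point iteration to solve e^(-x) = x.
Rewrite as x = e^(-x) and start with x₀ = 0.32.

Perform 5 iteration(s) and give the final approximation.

Equation: e^(-x) = x
Fixed-point form: x = e^(-x)
x₀ = 0.32

x_1 = g(0.320000) = 0.726149
x_2 = g(0.726149) = 0.483768
x_3 = g(0.483768) = 0.616456
x_4 = g(0.616456) = 0.539854
x_5 = g(0.539854) = 0.582833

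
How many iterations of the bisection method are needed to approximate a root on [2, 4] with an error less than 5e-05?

We need (b-a)/2^n ≤ 5e-05
(4 - 2)/2^n ≤ 5e-05
2/2^n ≤ 5e-05
2^n ≥ 40000
n ≥ log₂(40000) = 15.29
n ≥ 16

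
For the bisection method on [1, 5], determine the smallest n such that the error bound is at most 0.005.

We need (b-a)/2^n ≤ 0.005
(5 - 1)/2^n ≤ 0.005
4/2^n ≤ 0.005
2^n ≥ 800
n ≥ log₂(800) = 9.64
n ≥ 10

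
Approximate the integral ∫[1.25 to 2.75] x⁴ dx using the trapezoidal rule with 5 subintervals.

f(x) = x⁴
a = 1.25, b = 2.75, n = 5
h = (b - a)/n = 0.300000

Trapezoidal rule: (h/2)[f(x₀) + 2f(x₁) + 2f(x₂) + ... + f(xₙ)]

x_0 = 1.2500, f(x_0) = 2.441406, coefficient = 1
x_1 = 1.5500, f(x_1) = 5.772006, coefficient = 2
x_2 = 1.8500, f(x_2) = 11.713506, coefficient = 2
x_3 = 2.1500, f(x_3) = 21.367506, coefficient = 2
x_4 = 2.4500, f(x_4) = 36.030006, coefficient = 2
x_5 = 2.7500, f(x_5) = 57.191406, coefficient = 1

I ≈ (0.300000/2) × 209.398863 = 31.409829
Exact value: 30.844922
Error: 0.564908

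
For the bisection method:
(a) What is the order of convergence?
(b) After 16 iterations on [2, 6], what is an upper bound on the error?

(a) Bisection has linear (order 1) convergence; the error is halved each step.

(b) Error bound = (b-a)/2^n = (6 - 2)/2^{16}
    = 4/2^{16}

(a) 1 (linear); (b) error ≤ 6.10e-05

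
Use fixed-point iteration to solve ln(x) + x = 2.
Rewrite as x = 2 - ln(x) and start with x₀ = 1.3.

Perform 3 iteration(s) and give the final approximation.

Equation: ln(x) + x = 2
Fixed-point form: x = 2 - ln(x)
x₀ = 1.3

x_1 = g(1.300000) = 1.737636
x_2 = g(1.737636) = 1.447475
x_3 = g(1.447475) = 1.630180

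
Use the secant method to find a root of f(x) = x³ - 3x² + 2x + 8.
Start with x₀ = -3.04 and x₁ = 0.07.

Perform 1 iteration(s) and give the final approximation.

f(x) = x³ - 3x² + 2x + 8
x₀ = -3.04, x₁ = 0.07

Secant formula: x_{n+1} = x_n - f(x_n)(x_n - x_{n-1})/(f(x_n) - f(x_{n-1}))

Iteration 1:
  f(-3.040000) = -53.899264
  f(0.070000) = 8.125643
  x_2 = 0.070000 - 8.125643×(0.070000 - (-3.040000))/(8.125643 - (-53.899264))
       = -0.337429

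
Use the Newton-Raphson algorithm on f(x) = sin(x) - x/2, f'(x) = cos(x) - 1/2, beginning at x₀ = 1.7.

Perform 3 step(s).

f(x) = sin(x) - x/2
f'(x) = cos(x) - 1/2
x₀ = 1.7

Newton-Raphson formula: x_{n+1} = x_n - f(x_n)/f'(x_n)

Iteration 1:
  f(1.700000) = 0.141665
  f'(1.700000) = -0.628844
  x_1 = 1.700000 - 0.141665/(-0.628844) = 1.925278
Iteration 2:
  f(1.925278) = -0.024812
  f'(1.925278) = -0.847104
  x_2 = 1.925278 - (-0.024812)/(-0.847104) = 1.895987
Iteration 3:
  f(1.895987) = -0.000404
  f'(1.895987) = -0.819490
  x_3 = 1.895987 - (-0.000404)/(-0.819490) = 1.895494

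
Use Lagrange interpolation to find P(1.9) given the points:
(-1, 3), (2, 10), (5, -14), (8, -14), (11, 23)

Lagrange interpolation formula:
P(x) = Σ yᵢ × Lᵢ(x)
where Lᵢ(x) = Π_{j≠i} (x - xⱼ)/(xᵢ - xⱼ)

L_0(1.9) = (1.9 - 2)/(-1 - 2) × (1.9 - 5)/(-1 - 5) × (1.9 - 8)/(-1 - 8) × (1.9 - 11)/(-1 - 11) = 0.008852
L_1(1.9) = (1.9 - (-1))/(2 - (-1)) × (1.9 - 5)/(2 - 5) × (1.9 - 8)/(2 - 8) × (1.9 - 11)/(2 - 11) = 1.026821
L_2(1.9) = (1.9 - (-1))/(5 - (-1)) × (1.9 - 2)/(5 - 2) × (1.9 - 8)/(5 - 8) × (1.9 - 11)/(5 - 11) = -0.049685
L_3(1.9) = (1.9 - (-1))/(8 - (-1)) × (1.9 - 2)/(8 - 2) × (1.9 - 5)/(8 - 5) × (1.9 - 11)/(8 - 11) = 0.016833
L_4(1.9) = (1.9 - (-1))/(11 - (-1)) × (1.9 - 2)/(11 - 2) × (1.9 - 5)/(11 - 5) × (1.9 - 8)/(11 - 8) = -0.002821

P(1.9) = 3×L_0(1.9) + 10×L_1(1.9) + (-14)×L_2(1.9) + (-14)×L_3(1.9) + 23×L_4(1.9)
P(1.9) = 10.689806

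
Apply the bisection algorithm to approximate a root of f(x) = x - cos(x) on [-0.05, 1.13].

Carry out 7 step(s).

f(x) = x - cos(x)
Initial interval: [-0.05, 1.13]

Iteration 1:
  c_1 = (-0.050000 + 1.130000)/2 = 0.540000
  f(c_1) = f(0.540000) = -0.317709
  f(a) × f(c) ≥ 0, new interval: [0.540000, 1.130000]
Iteration 2:
  c_2 = (0.540000 + 1.130000)/2 = 0.835000
  f(c_2) = f(0.835000) = 0.163822
  f(a) × f(c) < 0, new interval: [0.540000, 0.835000]
Iteration 3:
  c_3 = (0.540000 + 0.835000)/2 = 0.687500
  f(c_3) = f(0.687500) = -0.085335
  f(a) × f(c) ≥ 0, new interval: [0.687500, 0.835000]
Iteration 4:
  c_4 = (0.687500 + 0.835000)/2 = 0.761250
  f(c_4) = f(0.761250) = 0.037276
  f(a) × f(c) < 0, new interval: [0.687500, 0.761250]
Iteration 5:
  c_5 = (0.687500 + 0.761250)/2 = 0.724375
  f(c_5) = f(0.724375) = -0.024539
  f(a) × f(c) ≥ 0, new interval: [0.724375, 0.761250]
Iteration 6:
  c_6 = (0.724375 + 0.761250)/2 = 0.742812
  f(c_6) = f(0.742812) = 0.006243
  f(a) × f(c) < 0, new interval: [0.724375, 0.742812]
Iteration 7:
  c_7 = (0.724375 + 0.742812)/2 = 0.733594
  f(c_7) = f(0.733594) = -0.009179
  f(a) × f(c) ≥ 0, new interval: [0.733594, 0.742812]

After 7 iteration(s), the approximation is c_7 = 0.733594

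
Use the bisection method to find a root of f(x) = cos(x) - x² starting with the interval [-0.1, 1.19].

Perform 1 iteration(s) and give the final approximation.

f(x) = cos(x) - x²
Initial interval: [-0.1, 1.19]

Iteration 1:
  c_1 = (-0.100000 + 1.190000)/2 = 0.545000
  f(c_1) = f(0.545000) = 0.558102
  f(a) × f(c) ≥ 0, new interval: [0.545000, 1.190000]

After 1 iteration(s), the approximation is c_1 = 0.545000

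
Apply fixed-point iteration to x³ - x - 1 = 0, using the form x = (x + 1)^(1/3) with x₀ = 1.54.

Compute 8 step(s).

Equation: x³ - x - 1 = 0
Fixed-point form: x = (x + 1)^(1/3)
x₀ = 1.54

x_1 = g(1.540000) = 1.364409
x_2 = g(1.364409) = 1.332215
x_3 = g(1.332215) = 1.326140
x_4 = g(1.326140) = 1.324988
x_5 = g(1.324988) = 1.324769
x_6 = g(1.324769) = 1.324728
x_7 = g(1.324728) = 1.324720
x_8 = g(1.324720) = 1.324718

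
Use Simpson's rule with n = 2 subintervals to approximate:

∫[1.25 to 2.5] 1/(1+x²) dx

f(x) = 1/(1+x²)
a = 1.25, b = 2.5, n = 2
h = (b - a)/n = 0.625000

Simpson's rule: (h/3)[f(x₀) + 4f(x₁) + 2f(x₂) + ... + f(xₙ)]

x_0 = 1.2500, f(x_0) = 0.390244, coefficient = 1
x_1 = 1.8750, f(x_1) = 0.221453, coefficient = 4
x_2 = 2.5000, f(x_2) = 0.137931, coefficient = 1

I ≈ (0.625000/3) × 1.413988 = 0.294581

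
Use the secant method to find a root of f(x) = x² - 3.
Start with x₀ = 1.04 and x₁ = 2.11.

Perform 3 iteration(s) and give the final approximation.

f(x) = x² - 3
x₀ = 1.04, x₁ = 2.11

Secant formula: x_{n+1} = x_n - f(x_n)(x_n - x_{n-1})/(f(x_n) - f(x_{n-1}))

Iteration 1:
  f(1.040000) = -1.918400
  f(2.110000) = 1.452100
  x_2 = 2.110000 - 1.452100×(2.110000 - 1.040000)/(1.452100 - (-1.918400))
       = 1.649016
Iteration 2:
  f(2.110000) = 1.452100
  f(1.649016) = -0.280747
  x_3 = 1.649016 - (-0.280747)×(1.649016 - 2.110000)/(-0.280747 - 1.452100)
       = 1.723702
Iteration 3:
  f(1.649016) = -0.280747
  f(1.723702) = -0.028851
  x_4 = 1.723702 - (-0.028851)×(1.723702 - 1.649016)/(-0.028851 - (-0.280747))
       = 1.732256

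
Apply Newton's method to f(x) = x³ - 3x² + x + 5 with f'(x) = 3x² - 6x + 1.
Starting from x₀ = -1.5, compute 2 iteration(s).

f(x) = x³ - 3x² + x + 5
f'(x) = 3x² - 6x + 1
x₀ = -1.5

Newton-Raphson formula: x_{n+1} = x_n - f(x_n)/f'(x_n)

Iteration 1:
  f(-1.500000) = -6.625000
  f'(-1.500000) = 16.750000
  x_1 = -1.500000 - (-6.625000)/16.750000 = -1.104478
Iteration 2:
  f(-1.104478) = -1.111410
  f'(-1.104478) = 11.286478
  x_2 = -1.104478 - (-1.111410)/11.286478 = -1.006005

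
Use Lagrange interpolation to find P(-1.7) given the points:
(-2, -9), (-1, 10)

Lagrange interpolation formula:
P(x) = Σ yᵢ × Lᵢ(x)
where Lᵢ(x) = Π_{j≠i} (x - xⱼ)/(xᵢ - xⱼ)

L_0(-1.7) = (-1.7 - (-1))/(-2 - (-1)) = 0.700000
L_1(-1.7) = (-1.7 - (-2))/(-1 - (-2)) = 0.300000

P(-1.7) = (-9)×L_0(-1.7) + 10×L_1(-1.7)
P(-1.7) = -3.300000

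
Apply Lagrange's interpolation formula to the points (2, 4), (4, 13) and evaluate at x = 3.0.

Lagrange interpolation formula:
P(x) = Σ yᵢ × Lᵢ(x)
where Lᵢ(x) = Π_{j≠i} (x - xⱼ)/(xᵢ - xⱼ)

L_0(3.0) = (3.0 - 4)/(2 - 4) = 0.500000
L_1(3.0) = (3.0 - 2)/(4 - 2) = 0.500000

P(3.0) = 4×L_0(3.0) + 13×L_1(3.0)
P(3.0) = 8.500000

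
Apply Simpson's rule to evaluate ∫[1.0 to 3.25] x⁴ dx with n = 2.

f(x) = x⁴
a = 1.0, b = 3.25, n = 2
h = (b - a)/n = 1.125000

Simpson's rule: (h/3)[f(x₀) + 4f(x₁) + 2f(x₂) + ... + f(xₙ)]

x_0 = 1.0000, f(x_0) = 1.000000, coefficient = 1
x_1 = 2.1250, f(x_1) = 20.390869, coefficient = 4
x_2 = 3.2500, f(x_2) = 111.566406, coefficient = 1

I ≈ (1.125000/3) × 194.129883 = 72.798706
Exact value: 72.318164
Error: 0.480542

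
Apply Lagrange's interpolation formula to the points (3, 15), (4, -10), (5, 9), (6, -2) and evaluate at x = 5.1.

Lagrange interpolation formula:
P(x) = Σ yᵢ × Lᵢ(x)
where Lᵢ(x) = Π_{j≠i} (x - xⱼ)/(xᵢ - xⱼ)

L_0(5.1) = (5.1 - 4)/(3 - 4) × (5.1 - 5)/(3 - 5) × (5.1 - 6)/(3 - 6) = 0.016500
L_1(5.1) = (5.1 - 3)/(4 - 3) × (5.1 - 5)/(4 - 5) × (5.1 - 6)/(4 - 6) = -0.094500
L_2(5.1) = (5.1 - 3)/(5 - 3) × (5.1 - 4)/(5 - 4) × (5.1 - 6)/(5 - 6) = 1.039500
L_3(5.1) = (5.1 - 3)/(6 - 3) × (5.1 - 4)/(6 - 4) × (5.1 - 5)/(6 - 5) = 0.038500

P(5.1) = 15×L_0(5.1) + (-10)×L_1(5.1) + 9×L_2(5.1) + (-2)×L_3(5.1)
P(5.1) = 10.471000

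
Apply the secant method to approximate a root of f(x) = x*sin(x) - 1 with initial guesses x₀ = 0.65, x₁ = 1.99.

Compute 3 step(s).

f(x) = x*sin(x) - 1
x₀ = 0.65, x₁ = 1.99

Secant formula: x_{n+1} = x_n - f(x_n)(x_n - x_{n-1})/(f(x_n) - f(x_{n-1}))

Iteration 1:
  f(0.650000) = -0.606629
  f(1.990000) = 0.817693
  x_2 = 1.990000 - 0.817693×(1.990000 - 0.650000)/(0.817693 - (-0.606629))
       = 1.220716
Iteration 2:
  f(1.990000) = 0.817693
  f(1.220716) = 0.146673
  x_3 = 1.220716 - 0.146673×(1.220716 - 1.990000)/(0.146673 - 0.817693)
       = 1.052563
Iteration 3:
  f(1.220716) = 0.146673
  f(1.052563) = -0.085643
  x_4 = 1.052563 - (-0.085643)×(1.052563 - 1.220716)/(-0.085643 - 0.146673)
       = 1.114552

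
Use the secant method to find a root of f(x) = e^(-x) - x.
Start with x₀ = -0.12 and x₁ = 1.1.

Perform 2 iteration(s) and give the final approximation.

f(x) = e^(-x) - x
x₀ = -0.12, x₁ = 1.1

Secant formula: x_{n+1} = x_n - f(x_n)(x_n - x_{n-1})/(f(x_n) - f(x_{n-1}))

Iteration 1:
  f(-0.120000) = 1.247497
  f(1.100000) = -0.767129
  x_2 = 1.100000 - (-0.767129)×(1.100000 - (-0.120000))/(-0.767129 - 1.247497)
       = 0.635449
Iteration 2:
  f(1.100000) = -0.767129
  f(0.635449) = -0.105751
  x_3 = 0.635449 - (-0.105751)×(0.635449 - 1.100000)/(-0.105751 - (-0.767129))
       = 0.561169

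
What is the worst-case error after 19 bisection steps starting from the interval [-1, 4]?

Bisection error bound: |error| ≤ (b-a)/2^n
|error| ≤ (4 - (-1))/2^19 = 5/2^19
|error| ≤ 0.0000095367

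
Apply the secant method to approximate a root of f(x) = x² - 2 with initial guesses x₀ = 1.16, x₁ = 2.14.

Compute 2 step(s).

f(x) = x² - 2
x₀ = 1.16, x₁ = 2.14

Secant formula: x_{n+1} = x_n - f(x_n)(x_n - x_{n-1})/(f(x_n) - f(x_{n-1}))

Iteration 1:
  f(1.160000) = -0.654400
  f(2.140000) = 2.579600
  x_2 = 2.140000 - 2.579600×(2.140000 - 1.160000)/(2.579600 - (-0.654400))
       = 1.358303
Iteration 2:
  f(2.140000) = 2.579600
  f(1.358303) = -0.155013
  x_3 = 1.358303 - (-0.155013)×(1.358303 - 2.140000)/(-0.155013 - 2.579600)
       = 1.402614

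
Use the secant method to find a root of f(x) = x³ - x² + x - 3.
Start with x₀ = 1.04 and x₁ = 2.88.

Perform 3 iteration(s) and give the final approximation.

f(x) = x³ - x² + x - 3
x₀ = 1.04, x₁ = 2.88

Secant formula: x_{n+1} = x_n - f(x_n)(x_n - x_{n-1})/(f(x_n) - f(x_{n-1}))

Iteration 1:
  f(1.040000) = -1.916736
  f(2.880000) = 15.473472
  x_2 = 2.880000 - 15.473472×(2.880000 - 1.040000)/(15.473472 - (-1.916736))
       = 1.242803
Iteration 2:
  f(2.880000) = 15.473472
  f(1.242803) = -1.382172
  x_3 = 1.242803 - (-1.382172)×(1.242803 - 2.880000)/(-1.382172 - 15.473472)
       = 1.377054
Iteration 3:
  f(1.242803) = -1.382172
  f(1.377054) = -0.907945
  x_4 = 1.377054 - (-0.907945)×(1.377054 - 1.242803)/(-0.907945 - (-1.382172))
       = 1.634089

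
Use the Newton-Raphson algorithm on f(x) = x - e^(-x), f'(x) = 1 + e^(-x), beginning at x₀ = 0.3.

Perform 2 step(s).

f(x) = x - e^(-x)
f'(x) = 1 + e^(-x)
x₀ = 0.3

Newton-Raphson formula: x_{n+1} = x_n - f(x_n)/f'(x_n)

Iteration 1:
  f(0.300000) = -0.440818
  f'(0.300000) = 1.740818
  x_1 = 0.300000 - (-0.440818)/1.740818 = 0.553225
Iteration 2:
  f(0.553225) = -0.021868
  f'(0.553225) = 1.575092
  x_2 = 0.553225 - (-0.021868)/1.575092 = 0.567108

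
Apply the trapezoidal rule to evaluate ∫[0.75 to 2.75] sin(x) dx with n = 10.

f(x) = sin(x)
a = 0.75, b = 2.75, n = 10
h = (b - a)/n = 0.200000

Trapezoidal rule: (h/2)[f(x₀) + 2f(x₁) + 2f(x₂) + ... + f(xₙ)]

x_0 = 0.7500, f(x_0) = 0.681639, coefficient = 1
x_1 = 0.9500, f(x_1) = 0.813416, coefficient = 2
x_2 = 1.1500, f(x_2) = 0.912764, coefficient = 2
x_3 = 1.3500, f(x_3) = 0.975723, coefficient = 2
x_4 = 1.5500, f(x_4) = 0.999784, coefficient = 2
x_5 = 1.7500, f(x_5) = 0.983986, coefficient = 2
x_6 = 1.9500, f(x_6) = 0.928960, coefficient = 2
x_7 = 2.1500, f(x_7) = 0.836899, coefficient = 2
x_8 = 2.3500, f(x_8) = 0.711473, coefficient = 2
x_9 = 2.5500, f(x_9) = 0.557684, coefficient = 2
x_10 = 2.7500, f(x_10) = 0.381661, coefficient = 1

I ≈ (0.200000/2) × 16.504676 = 1.650468
Exact value: 1.655991
Error: 0.005524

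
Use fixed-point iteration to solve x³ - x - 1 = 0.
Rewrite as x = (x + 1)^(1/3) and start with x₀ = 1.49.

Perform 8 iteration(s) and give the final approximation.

Equation: x³ - x - 1 = 0
Fixed-point form: x = (x + 1)^(1/3)
x₀ = 1.49

x_1 = g(1.490000) = 1.355397
x_2 = g(1.355397) = 1.330520
x_3 = g(1.330520) = 1.325819
x_4 = g(1.325819) = 1.324927
x_5 = g(1.324927) = 1.324758
x_6 = g(1.324758) = 1.324726
x_7 = g(1.324726) = 1.324719
x_8 = g(1.324719) = 1.324718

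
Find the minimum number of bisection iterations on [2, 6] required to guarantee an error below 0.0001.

We need (b-a)/2^n ≤ 0.0001
(6 - 2)/2^n ≤ 0.0001
4/2^n ≤ 0.0001
2^n ≥ 40000
n ≥ log₂(40000) = 15.29
n ≥ 16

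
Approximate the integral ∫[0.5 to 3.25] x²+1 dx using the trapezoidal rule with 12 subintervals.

f(x) = x²+1
a = 0.5, b = 3.25, n = 12
h = (b - a)/n = 0.229167

Trapezoidal rule: (h/2)[f(x₀) + 2f(x₁) + 2f(x₂) + ... + f(xₙ)]

x_0 = 0.5000, f(x_0) = 1.250000, coefficient = 1
x_1 = 0.7292, f(x_1) = 1.531684, coefficient = 2
x_2 = 0.9583, f(x_2) = 1.918403, coefficient = 2
x_3 = 1.1875, f(x_3) = 2.410156, coefficient = 2
x_4 = 1.4167, f(x_4) = 3.006944, coefficient = 2
x_5 = 1.6458, f(x_5) = 3.708767, coefficient = 2
x_6 = 1.8750, f(x_6) = 4.515625, coefficient = 2
x_7 = 2.1042, f(x_7) = 5.427517, coefficient = 2
x_8 = 2.3333, f(x_8) = 6.444444, coefficient = 2
x_9 = 2.5625, f(x_9) = 7.566406, coefficient = 2
x_10 = 2.7917, f(x_10) = 8.793403, coefficient = 2
x_11 = 3.0208, f(x_11) = 10.125434, coefficient = 2
x_12 = 3.2500, f(x_12) = 11.562500, coefficient = 1

I ≈ (0.229167/2) × 123.710069 = 14.175112
Exact value: 14.151042
Error: 0.024070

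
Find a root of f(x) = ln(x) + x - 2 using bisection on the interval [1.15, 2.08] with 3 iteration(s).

f(x) = ln(x) + x - 2
Initial interval: [1.15, 2.08]

Iteration 1:
  c_1 = (1.150000 + 2.080000)/2 = 1.615000
  f(c_1) = f(1.615000) = 0.094335
  f(a) × f(c) < 0, new interval: [1.150000, 1.615000]
Iteration 2:
  c_2 = (1.150000 + 1.615000)/2 = 1.382500
  f(c_2) = f(1.382500) = -0.293607
  f(a) × f(c) ≥ 0, new interval: [1.382500, 1.615000]
Iteration 3:
  c_3 = (1.382500 + 1.615000)/2 = 1.498750
  f(c_3) = f(1.498750) = -0.096619
  f(a) × f(c) ≥ 0, new interval: [1.498750, 1.615000]

After 3 iteration(s), the approximation is c_3 = 1.498750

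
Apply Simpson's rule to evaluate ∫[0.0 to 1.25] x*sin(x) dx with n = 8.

f(x) = x*sin(x)
a = 0.0, b = 1.25, n = 8
h = (b - a)/n = 0.156250

Simpson's rule: (h/3)[f(x₀) + 4f(x₁) + 2f(x₂) + ... + f(xₙ)]

x_0 = 0.0000, f(x_0) = 0.000000, coefficient = 1
x_1 = 0.1562, f(x_1) = 0.024315, coefficient = 4
x_2 = 0.3125, f(x_2) = 0.096075, coefficient = 2
x_3 = 0.4688, f(x_3) = 0.211768, coefficient = 4
x_4 = 0.6250, f(x_4) = 0.365686, coefficient = 2
x_5 = 0.7812, f(x_5) = 0.550131, coefficient = 4
x_6 = 0.9375, f(x_6) = 0.755701, coefficient = 2
x_7 = 1.0938, f(x_7) = 0.971638, coefficient = 4
x_8 = 1.2500, f(x_8) = 1.186231, coefficient = 1

I ≈ (0.156250/3) × 10.652561 = 0.554821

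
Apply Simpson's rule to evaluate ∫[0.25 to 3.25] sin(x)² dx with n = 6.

f(x) = sin(x)²
a = 0.25, b = 3.25, n = 6
h = (b - a)/n = 0.500000

Simpson's rule: (h/3)[f(x₀) + 4f(x₁) + 2f(x₂) + ... + f(xₙ)]

x_0 = 0.2500, f(x_0) = 0.061209, coefficient = 1
x_1 = 0.7500, f(x_1) = 0.464631, coefficient = 4
x_2 = 1.2500, f(x_2) = 0.900572, coefficient = 2
x_3 = 1.7500, f(x_3) = 0.968228, coefficient = 4
x_4 = 2.2500, f(x_4) = 0.605398, coefficient = 2
x_5 = 2.7500, f(x_5) = 0.145665, coefficient = 4
x_6 = 3.2500, f(x_6) = 0.011706, coefficient = 1

I ≈ (0.500000/3) × 9.398954 = 1.566492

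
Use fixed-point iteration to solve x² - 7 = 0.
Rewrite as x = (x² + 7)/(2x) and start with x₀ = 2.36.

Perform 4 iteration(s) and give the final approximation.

Equation: x² - 7 = 0
Fixed-point form: x = (x² + 7)/(2x)
x₀ = 2.36

x_1 = g(2.360000) = 2.663051
x_2 = g(2.663051) = 2.645808
x_3 = g(2.645808) = 2.645751
x_4 = g(2.645751) = 2.645751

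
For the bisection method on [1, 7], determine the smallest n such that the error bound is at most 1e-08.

We need (b-a)/2^n ≤ 1e-08
(7 - 1)/2^n ≤ 1e-08
6/2^n ≤ 1e-08
2^n ≥ 600000000
n ≥ log₂(600000000) = 29.16
n ≥ 30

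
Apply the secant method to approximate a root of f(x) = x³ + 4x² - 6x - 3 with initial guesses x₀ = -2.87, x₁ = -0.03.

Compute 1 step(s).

f(x) = x³ + 4x² - 6x - 3
x₀ = -2.87, x₁ = -0.03

Secant formula: x_{n+1} = x_n - f(x_n)(x_n - x_{n-1})/(f(x_n) - f(x_{n-1}))

Iteration 1:
  f(-2.870000) = 23.527697
  f(-0.030000) = -2.816427
  x_2 = -0.030000 - (-2.816427)×(-0.030000 - (-2.870000))/(-2.816427 - 23.527697)
       = -0.333622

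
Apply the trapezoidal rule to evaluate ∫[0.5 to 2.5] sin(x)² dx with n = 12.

f(x) = sin(x)²
a = 0.5, b = 2.5, n = 12
h = (b - a)/n = 0.166667

Trapezoidal rule: (h/2)[f(x₀) + 2f(x₁) + 2f(x₂) + ... + f(xₙ)]

x_0 = 0.5000, f(x_0) = 0.229849, coefficient = 1
x_1 = 0.6667, f(x_1) = 0.382381, coefficient = 2
x_2 = 0.8333, f(x_2) = 0.547862, coefficient = 2
x_3 = 1.0000, f(x_3) = 0.708073, coefficient = 2
x_4 = 1.1667, f(x_4) = 0.845379, coefficient = 2
x_5 = 1.3333, f(x_5) = 0.944663, coefficient = 2
x_6 = 1.5000, f(x_6) = 0.994996, coefficient = 2
x_7 = 1.6667, f(x_7) = 0.990837, coefficient = 2
x_8 = 1.8333, f(x_8) = 0.932643, coefficient = 2
x_9 = 2.0000, f(x_9) = 0.826822, coefficient = 2
x_10 = 2.1667, f(x_10) = 0.685022, coefficient = 2
x_11 = 2.3333, f(x_11) = 0.522853, coefficient = 2
x_12 = 2.5000, f(x_12) = 0.358169, coefficient = 1

I ≈ (0.166667/2) × 17.351082 = 1.445923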